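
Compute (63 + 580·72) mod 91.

580·72 = 41760.
41760 = 458·91 + 82, so 41760 mod 91 = 82.
(63 + 82) mod 91 = 54.

54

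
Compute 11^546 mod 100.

Square-and-reduce mod 100: 11^1≡11, 11^2≡21, 11^4≡41, 11^8≡81, 11^16≡61, 11^32≡21, 11^64≡41, 11^128≡81, 11^256≡61, 11^512≡21.
546 = 2 + 32 + 512, so 11^546 ≡ 21·21·21 ≡ 61 (mod 100).

61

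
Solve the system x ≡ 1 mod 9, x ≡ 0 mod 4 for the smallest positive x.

Since 4·7 ≡ 1 (mod 9), take x = 0 + 4·((1−0)·7 mod 9) = 0 + 4·7 = 28.
Check: 28 mod 9 = 1, 28 mod 4 = 0.

28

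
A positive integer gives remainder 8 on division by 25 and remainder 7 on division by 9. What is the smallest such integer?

Since 9·14 ≡ 1 (mod 25), take x = 7 + 9·((8−7)·14 mod 25) = 7 + 9·14 = 133.
Check: 133 mod 25 = 8, 133 mod 9 = 7.

133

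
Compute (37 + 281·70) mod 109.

87

281·70 = 19670.
19670 mod 109 = 50 (since 180·109 = 19620).
(37 + 50) mod 109 = 87.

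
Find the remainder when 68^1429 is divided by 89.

Square-and-reduce mod 89: 68^1≡68, 68^2≡85, 68^4≡16, 68^8≡78, 68^16≡32, 68^32≡45, 68^64≡67, 68^128≡39, 68^256≡8, 68^512≡64, 68^1024≡2.
1429 = 1 + 4 + 16 + 128 + 256 + 1024, so 68^1429 ≡ 68·16·32·39·8·2 ≡ 17 (mod 89).

17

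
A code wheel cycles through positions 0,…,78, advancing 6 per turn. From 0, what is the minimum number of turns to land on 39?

46

6⁻¹ ≡ 66 (mod 79) because 6·66 = 396 = 5·79 + 1.
So x ≡ 66·39 = 2574 ≡ 46 (mod 79).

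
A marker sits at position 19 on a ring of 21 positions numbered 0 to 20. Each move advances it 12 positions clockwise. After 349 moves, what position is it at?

7

349·12 = 4188.
4188 = 199·21 + 9, so 4188 mod 21 = 9.
(19 + 9) mod 21 = 7.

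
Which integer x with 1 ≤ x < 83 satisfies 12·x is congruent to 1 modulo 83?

83 = 6·12 + 11
12 = 1·11 + 1
11 = 11·1 + 0
Back-substituting gives 12·7 ≡ 1 (mod 83).

7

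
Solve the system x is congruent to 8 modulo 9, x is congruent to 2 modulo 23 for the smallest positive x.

71

x ≡ 8 (mod 9) gives x ∈ {8, 17, 26, 35, 44, 53, 62, 71}.
The first of these with x mod 23 = 2 is 71.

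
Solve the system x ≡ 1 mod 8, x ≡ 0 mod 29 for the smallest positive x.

Since 29·5 ≡ 1 (mod 8), take x = 0 + 29·((1−0)·5 mod 8) = 0 + 29·5 = 145.
Check: 145 mod 8 = 1, 145 mod 29 = 0.

145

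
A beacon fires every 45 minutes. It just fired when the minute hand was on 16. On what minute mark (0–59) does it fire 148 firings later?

148·45 = 6660.
6660 = 111·60 + 0, so 6660 mod 60 = 0.
(16 + 0) mod 60 = 16.

16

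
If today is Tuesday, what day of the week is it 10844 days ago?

Dividing 10844 by 7 gives quotient 1549 and remainder 1.
Tuesday − 1 day → Monday.

Monday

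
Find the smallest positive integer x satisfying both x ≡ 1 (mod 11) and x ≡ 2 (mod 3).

23

x ≡ 2 (mod 3) gives x ∈ {2, 5, 8, 11, 14, 17, 20, 23}.
The first of these with x mod 11 = 1 is 23.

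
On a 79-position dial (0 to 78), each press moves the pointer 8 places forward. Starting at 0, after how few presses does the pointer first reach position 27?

33

The inverse of 8 mod 79 is 10 (since 8·10 = 80 ≡ 1).
Multiplying both sides by 10: x ≡ 10·27 = 270 ≡ 33 (mod 79).
Check: 8·33 = 264 = 3·79 + 27.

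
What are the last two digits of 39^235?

99

Successive squares of 39 mod 100: 39^1≡39, 39^2≡21, 39^4≡41, 39^8≡81, 39^16≡61, 39^32≡21, 39^64≡41, 39^128≡81.
Since 235 = 1 + 2 + 8 + 32 + 64 + 128 in binary, 39^235 ≡ 39·21·81·21·41·81 ≡ 99 (mod 100).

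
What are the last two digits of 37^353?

97

Successive squares of 37 mod 100: 37^1≡37, 37^2≡69, 37^4≡61, 37^8≡21, 37^16≡41, 37^32≡81, 37^64≡61, 37^128≡21, 37^256≡41.
Since 353 = 1 + 32 + 64 + 256 in binary, 37^353 ≡ 37·81·61·41 ≡ 97 (mod 100).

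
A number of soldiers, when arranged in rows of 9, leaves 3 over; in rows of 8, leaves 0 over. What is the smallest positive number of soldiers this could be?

x ≡ 0 (mod 8) gives x ∈ {0, 8, 16, 24, 32, 40, 48}.
The first of these with x mod 9 = 3 is 48.

48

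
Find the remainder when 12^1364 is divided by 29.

By repeated squaring mod 29: 12^1≡12, 12^2≡28, 12^4≡1, 12^8≡1, 12^16≡1, 12^32≡1, 12^64≡1, 12^128≡1, 12^256≡1, 12^512≡1, 12^1024≡1.
1364 = 4 + 16 + 64 + 256 + 1024, so 12^1364 ≡ 1·1·1·1·1 ≡ 1 (mod 29).

1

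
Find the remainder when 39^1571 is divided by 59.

42

Square-and-reduce mod 59: 39^1≡39, 39^2≡46, 39^4≡51, 39^8≡5, 39^16≡25, 39^32≡35, 39^64≡45, 39^128≡19, 39^256≡7, 39^512≡49, 39^1024≡41.
Since 1571 = 1 + 2 + 32 + 512 + 1024 in binary, 39^1571 ≡ 39·46·35·49·41 ≡ 42 (mod 59).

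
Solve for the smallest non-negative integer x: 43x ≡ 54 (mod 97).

96

The inverse of 43 mod 97 is 88 (since 43·88 = 3784 ≡ 1).
Multiplying both sides by 88: x ≡ 88·54 = 4752 ≡ 96 (mod 97).
Check: 43·96 = 4128 = 42·97 + 54.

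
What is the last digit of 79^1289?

Powers of 9 mod 10 repeat with period 2: 9, 1.
1289 leaves remainder 1 on division by 2, so 79^1289 ends in 9.

9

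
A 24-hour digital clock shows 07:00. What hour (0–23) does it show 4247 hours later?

Dividing 4247 by 24 gives quotient 176 and remainder 23.
(7 + 23) mod 24 = 6.

6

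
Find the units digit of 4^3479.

4

Last digits of 4^n: 4, 6 (period 2).
3479 leaves remainder 1 on division by 2, so 4^3479 ends in 4.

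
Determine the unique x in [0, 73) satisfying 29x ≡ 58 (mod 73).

2

29⁻¹ ≡ 68 (mod 73) because 29·68 = 1972 = 27·73 + 1.
So x ≡ 68·58 = 3944 ≡ 2 (mod 73).
Check: 29·2 = 58 = 0·73 + 58.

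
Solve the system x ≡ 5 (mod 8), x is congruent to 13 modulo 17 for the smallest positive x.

13

Since 17·1 ≡ 1 (mod 8), take x = 13 + 17·((5−13)·1 mod 8) = 13 + 17·0 = 13.
Check: 13 mod 8 = 5, 13 mod 17 = 13.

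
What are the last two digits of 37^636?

41

By repeated squaring mod 100: 37^1≡37, 37^2≡69, 37^4≡61, 37^8≡21, 37^16≡41, 37^32≡81, 37^64≡61, 37^128≡21, 37^256≡41, 37^512≡81.
636 = 4 + 8 + 16 + 32 + 64 + 512, so 37^636 ≡ 61·21·41·81·61·81 ≡ 41 (mod 100).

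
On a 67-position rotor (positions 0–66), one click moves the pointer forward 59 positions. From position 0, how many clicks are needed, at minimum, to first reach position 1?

59·25 = 1475 = 22·67 + 1, so 59⁻¹ ≡ 25 (mod 67).

25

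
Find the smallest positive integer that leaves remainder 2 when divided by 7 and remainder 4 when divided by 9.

58

x ≡ 2 (mod 7) gives x ∈ {2, 9, 16, 23, 30, 37, 44, 51, …}.
The first of these with x mod 9 = 4 is 58.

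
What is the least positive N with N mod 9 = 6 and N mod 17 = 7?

x ≡ 6 (mod 9) gives x ∈ {6, 15, 24}.
The first of these with x mod 17 = 7 is 24.

24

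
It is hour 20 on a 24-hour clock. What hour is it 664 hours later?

12

664 mod 24 = 16 (since 27·24 = 648).
(20 + 16) mod 24 = 12.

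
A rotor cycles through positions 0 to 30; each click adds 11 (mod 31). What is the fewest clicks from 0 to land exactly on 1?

17

31 = 2·11 + 9
11 = 1·9 + 2
9 = 4·2 + 1
2 = 2·1 + 0
Back-substituting gives 11·17 ≡ 1 (mod 31).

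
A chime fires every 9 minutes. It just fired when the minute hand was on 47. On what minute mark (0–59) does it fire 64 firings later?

64·9 = 576.
576 = 9·60 + 36, so 576 mod 60 = 36.
(47 + 36) mod 60 = 23.

23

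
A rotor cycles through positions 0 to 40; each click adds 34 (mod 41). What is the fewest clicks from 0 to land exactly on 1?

35

34·35 = 1190 = 29·41 + 1, so 34⁻¹ ≡ 35 (mod 41).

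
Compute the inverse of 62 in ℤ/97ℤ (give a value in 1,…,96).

36

97 = 1·62 + 35
62 = 1·35 + 27
35 = 1·27 + 8
27 = 3·8 + 3
8 = 2·3 + 2
3 = 1·2 + 1
2 = 2·1 + 0
Back-substituting gives 62·36 ≡ 1 (mod 97).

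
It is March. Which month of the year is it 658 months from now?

658 = 54·12 + 10, so 658 mod 12 = 10.
March + 10 months → January.

January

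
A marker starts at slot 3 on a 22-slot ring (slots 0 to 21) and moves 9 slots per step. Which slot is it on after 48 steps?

17

48·9 = 432.
432 mod 22 = 14 (since 19·22 = 418).
(3 + 14) mod 22 = 17.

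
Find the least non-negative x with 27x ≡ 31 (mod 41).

30

27⁻¹ ≡ 38 (mod 41) because 27·38 = 1026 = 25·41 + 1.
So x ≡ 38·31 = 1178 ≡ 30 (mod 41).
Check: 27·30 = 810 = 19·41 + 31.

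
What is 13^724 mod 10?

The units digit of 13^n cycles with period 4: 3, 9, 7, 1, …
724 mod 4 = 0, so the last digit matches 3^4 = 1.

1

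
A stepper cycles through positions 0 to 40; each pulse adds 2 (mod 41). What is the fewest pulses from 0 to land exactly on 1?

21

41 = 20·2 + 1
2 = 2·1 + 0
Back-substituting gives 2·21 ≡ 1 (mod 41).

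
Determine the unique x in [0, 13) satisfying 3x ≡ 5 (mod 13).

6

The inverse of 3 mod 13 is 9 (since 3·9 = 27 ≡ 1).
Multiplying both sides by 9: x ≡ 9·5 = 45 ≡ 6 (mod 13).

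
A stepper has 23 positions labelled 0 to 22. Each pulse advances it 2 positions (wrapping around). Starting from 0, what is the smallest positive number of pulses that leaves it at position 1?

12

23 = 11·2 + 1
2 = 2·1 + 0
Back-substituting gives 2·12 ≡ 1 (mod 23).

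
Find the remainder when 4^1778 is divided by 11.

9

By repeated squaring mod 11: 4^1≡4, 4^2≡5, 4^4≡3, 4^8≡9, 4^16≡4, 4^32≡5, 4^64≡3, 4^128≡9, 4^256≡4, 4^512≡5, 4^1024≡3.
1778 = 2 + 16 + 32 + 64 + 128 + 512 + 1024, so 4^1778 ≡ 5·4·5·3·9·5·3 ≡ 9 (mod 11).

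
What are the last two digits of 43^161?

Square-and-reduce mod 100: 43^1≡43, 43^2≡49, 43^4≡1, 43^8≡1, 43^16≡1, 43^32≡1, 43^64≡1, 43^128≡1.
161 = 1 + 32 + 128, so 43^161 ≡ 43·1·1 ≡ 43 (mod 100).

43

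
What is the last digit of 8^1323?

2

The units digit of 8^n cycles with period 4: 8, 4, 2, 6, …
1323 leaves remainder 3 on division by 4, so 8^1323 ends in 2.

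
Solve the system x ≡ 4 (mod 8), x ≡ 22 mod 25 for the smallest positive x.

172

x ≡ 4 (mod 8) gives x ∈ {4, 12, 20, 28, 36, 44, 52, 60, …}.
The first of these with x mod 25 = 22 is 172.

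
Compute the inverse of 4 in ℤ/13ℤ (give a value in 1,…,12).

13 = 3·4 + 1
4 = 4·1 + 0
Back-substituting gives 4·10 ≡ 1 (mod 13).

10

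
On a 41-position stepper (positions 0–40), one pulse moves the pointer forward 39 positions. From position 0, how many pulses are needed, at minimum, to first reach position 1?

20

41 = 1·39 + 2
39 = 19·2 + 1
2 = 2·1 + 0
Back-substituting gives 39·20 ≡ 1 (mod 41).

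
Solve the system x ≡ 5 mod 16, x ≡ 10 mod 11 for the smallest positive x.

x ≡ 10 (mod 11) gives x ∈ {10, 21}.
The first of these with x mod 16 = 5 is 21.

21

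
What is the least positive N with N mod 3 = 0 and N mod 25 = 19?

69

Since 25·1 ≡ 1 (mod 3), take x = 19 + 25·((0−19)·1 mod 3) = 19 + 25·2 = 69.
Check: 69 mod 3 = 0, 69 mod 25 = 19.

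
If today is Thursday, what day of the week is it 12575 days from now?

12575 − 1796·7 = 3, so 12575 ≡ 3 (mod 7).
Thursday + 3 days → Sunday.

Sunday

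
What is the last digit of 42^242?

Last digits of 2^n: 2, 4, 8, 6 (period 4).
242 mod 4 = 2, so the last digit matches 2^2 = 4.

4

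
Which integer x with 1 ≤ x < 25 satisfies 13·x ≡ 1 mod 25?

2

25 = 1·13 + 12
13 = 1·12 + 1
12 = 12·1 + 0
Back-substituting gives 13·2 ≡ 1 (mod 25).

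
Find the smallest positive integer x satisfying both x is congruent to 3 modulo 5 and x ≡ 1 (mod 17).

Since 17·3 ≡ 1 (mod 5), take x = 1 + 17·((3−1)·3 mod 5) = 1 + 17·1 = 18.
Check: 18 mod 5 = 3, 18 mod 17 = 1.

18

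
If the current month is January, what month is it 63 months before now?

October

63 = 5·12 + 3, so 63 mod 12 = 3.
January − 3 months → October.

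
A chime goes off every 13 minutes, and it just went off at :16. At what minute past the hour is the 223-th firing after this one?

223·13 = 2899.
2899 = 48·60 + 19, so 2899 mod 60 = 19.
(16 + 19) mod 60 = 35.

35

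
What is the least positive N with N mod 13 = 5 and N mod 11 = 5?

5

x ≡ 5 (mod 11) gives x ∈ {5}.
The first of these with x mod 13 = 5 is 5.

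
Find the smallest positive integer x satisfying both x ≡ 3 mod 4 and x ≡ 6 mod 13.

19

x ≡ 3 (mod 4) gives x ∈ {3, 7, 11, 15, 19}.
The first of these with x mod 13 = 6 is 19.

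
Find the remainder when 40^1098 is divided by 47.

6

Successive squares of 40 mod 47: 40^1≡40, 40^2≡2, 40^4≡4, 40^8≡16, 40^16≡21, 40^32≡18, 40^64≡42, 40^128≡25, 40^256≡14, 40^512≡8, 40^1024≡17.
1098 = 2 + 8 + 64 + 1024, so 40^1098 ≡ 2·16·42·17 ≡ 6 (mod 47).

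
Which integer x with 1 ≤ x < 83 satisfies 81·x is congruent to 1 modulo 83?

81·41 = 3321 = 40·83 + 1, so 81⁻¹ ≡ 41 (mod 83).

41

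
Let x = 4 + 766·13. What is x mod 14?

766·13 = 9958.
9958 mod 14 = 4 (since 711·14 = 9954).
(4 + 4) mod 14 = 8.

8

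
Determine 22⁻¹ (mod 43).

2

22·2 = 44 = 1·43 + 1, so 22⁻¹ ≡ 2 (mod 43).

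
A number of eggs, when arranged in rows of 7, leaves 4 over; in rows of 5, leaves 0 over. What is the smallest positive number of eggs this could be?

Since 5·3 ≡ 1 (mod 7), take x = 0 + 5·((4−0)·3 mod 7) = 0 + 5·5 = 25.
Check: 25 mod 7 = 4, 25 mod 5 = 0.

25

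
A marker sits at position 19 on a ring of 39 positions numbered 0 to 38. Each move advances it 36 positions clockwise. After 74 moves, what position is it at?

31

74·36 = 2664.
2664 mod 39 = 12 (since 68·39 = 2652).
(19 + 12) mod 39 = 31.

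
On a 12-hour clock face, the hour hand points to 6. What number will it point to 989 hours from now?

11

Dividing 989 by 12 gives quotient 82 and remainder 5.
6 + 5 → 11 on a 12-hour dial.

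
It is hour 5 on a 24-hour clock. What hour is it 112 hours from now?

Dividing 112 by 24 gives quotient 4 and remainder 16.
(5 + 16) mod 24 = 21.

21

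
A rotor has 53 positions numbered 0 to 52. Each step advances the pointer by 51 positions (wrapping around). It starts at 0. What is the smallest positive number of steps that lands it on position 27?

13

51⁻¹ ≡ 26 (mod 53) because 51·26 = 1326 = 25·53 + 1.
So x ≡ 26·27 = 702 ≡ 13 (mod 53).
Check: 51·13 = 663 = 12·53 + 27.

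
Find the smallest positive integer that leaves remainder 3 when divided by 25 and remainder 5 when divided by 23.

28

Since 23·12 ≡ 1 (mod 25), take x = 5 + 23·((3−5)·12 mod 25) = 5 + 23·1 = 28.
Check: 28 mod 25 = 3, 28 mod 23 = 5.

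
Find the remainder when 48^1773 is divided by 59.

Successive squares of 48 mod 59: 48^1≡48, 48^2≡3, 48^4≡9, 48^8≡22, 48^16≡12, 48^32≡26, 48^64≡27, 48^128≡21, 48^256≡28, 48^512≡17, 48^1024≡53.
1773 = 1 + 4 + 8 + 32 + 64 + 128 + 512 + 1024, so 48^1773 ≡ 48·9·22·26·27·21·17·53 ≡ 9 (mod 59).

9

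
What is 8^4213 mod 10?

Last digits of 8^n: 8, 4, 2, 6 (period 4).
4213 mod 4 = 1, so the last digit matches 8^1 = 8.

8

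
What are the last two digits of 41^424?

61

Successive squares of 41 mod 100: 41^1≡41, 41^2≡81, 41^4≡61, 41^8≡21, 41^16≡41, 41^32≡81, 41^64≡61, 41^128≡21, 41^256≡41.
424 = 8 + 32 + 128 + 256, so 41^424 ≡ 21·81·21·41 ≡ 61 (mod 100).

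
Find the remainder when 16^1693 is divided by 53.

Square-and-reduce mod 53: 16^1≡16, 16^2≡44, 16^4≡28, 16^8≡42, 16^16≡15, 16^32≡13, 16^64≡10, 16^128≡47, 16^256≡36, 16^512≡24, 16^1024≡46.
1693 = 1 + 4 + 8 + 16 + 128 + 512 + 1024, so 16^1693 ≡ 16·28·42·15·47·24·46 ≡ 15 (mod 53).

15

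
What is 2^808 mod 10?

6

Last digits of 2^n: 2, 4, 8, 6 (period 4).
808 leaves remainder 0 on division by 4, so 2^808 ends in 6.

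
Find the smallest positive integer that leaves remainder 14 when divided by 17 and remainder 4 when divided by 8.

x ≡ 4 (mod 8) gives x ∈ {4, 12, 20, 28, 36, 44, 52, 60, …}.
The first of these with x mod 17 = 14 is 116.

116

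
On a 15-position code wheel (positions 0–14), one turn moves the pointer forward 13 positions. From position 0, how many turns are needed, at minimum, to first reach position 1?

13·7 = 91 = 6·15 + 1, so 13⁻¹ ≡ 7 (mod 15).

7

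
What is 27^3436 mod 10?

Powers of 7 mod 10 repeat with period 4: 7, 9, 3, 1.
3436 leaves remainder 0 on division by 4, so 27^3436 ends in 1.

1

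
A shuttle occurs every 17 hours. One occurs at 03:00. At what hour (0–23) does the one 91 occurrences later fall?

91·17 = 1547.
1547 mod 24 = 11 (since 64·24 = 1536).
(3 + 11) mod 24 = 14.

14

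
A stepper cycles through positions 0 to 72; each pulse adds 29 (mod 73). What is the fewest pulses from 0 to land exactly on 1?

68

73 = 2·29 + 15
29 = 1·15 + 14
15 = 1·14 + 1
14 = 14·1 + 0
Back-substituting gives 29·68 ≡ 1 (mod 73).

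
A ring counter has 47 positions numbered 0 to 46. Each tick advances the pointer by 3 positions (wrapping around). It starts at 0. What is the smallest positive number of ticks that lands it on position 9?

3

The inverse of 3 mod 47 is 16 (since 3·16 = 48 ≡ 1).
So x ≡ 16·9 = 144 ≡ 3 (mod 47).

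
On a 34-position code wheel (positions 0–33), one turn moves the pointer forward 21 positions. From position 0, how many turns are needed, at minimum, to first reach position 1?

21·13 = 273 = 8·34 + 1, so 21⁻¹ ≡ 13 (mod 34).

13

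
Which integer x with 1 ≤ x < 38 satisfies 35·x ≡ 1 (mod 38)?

38 = 1·35 + 3
35 = 11·3 + 2
3 = 1·2 + 1
2 = 2·1 + 0
Back-substituting gives 35·25 ≡ 1 (mod 38).

25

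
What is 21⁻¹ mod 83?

83 = 3·21 + 20
21 = 1·20 + 1
20 = 20·1 + 0
Back-substituting gives 21·4 ≡ 1 (mod 83).

4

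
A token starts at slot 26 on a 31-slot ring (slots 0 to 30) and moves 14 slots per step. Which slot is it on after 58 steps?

1

58·14 = 812.
812 = 26·31 + 6, so 812 mod 31 = 6.
(26 + 6) mod 31 = 1.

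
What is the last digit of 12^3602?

4

Last digits of 2^n: 2, 4, 8, 6 (period 4).
3602 leaves remainder 2 on division by 4, so 12^3602 ends in 4.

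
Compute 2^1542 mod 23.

Successive squares of 2 mod 23: 2^1≡2, 2^2≡4, 2^4≡16, 2^8≡3, 2^16≡9, 2^32≡12, 2^64≡6, 2^128≡13, 2^256≡8, 2^512≡18, 2^1024≡2.
Since 1542 = 2 + 4 + 512 + 1024 in binary, 2^1542 ≡ 4·16·18·2 ≡ 4 (mod 23).

4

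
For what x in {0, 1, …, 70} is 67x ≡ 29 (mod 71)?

67⁻¹ ≡ 53 (mod 71) because 67·53 = 3551 = 50·71 + 1.
So x ≡ 53·29 = 1537 ≡ 46 (mod 71).
Check: 67·46 = 3082 = 43·71 + 29.

46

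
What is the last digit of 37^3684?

1

Powers of 7 mod 10 repeat with period 4: 7, 9, 3, 1.
3684 leaves remainder 0 on division by 4, so 37^3684 ends in 1.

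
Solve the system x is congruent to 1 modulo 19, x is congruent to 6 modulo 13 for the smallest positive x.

x ≡ 6 (mod 13) gives x ∈ {6, 19, 32, 45, 58}.
The first of these with x mod 19 = 1 is 58.

58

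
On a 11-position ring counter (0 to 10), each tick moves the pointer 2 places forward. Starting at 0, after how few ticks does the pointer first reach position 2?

2⁻¹ ≡ 6 (mod 11) because 2·6 = 12 = 1·11 + 1.
So x ≡ 6·2 = 12 ≡ 1 (mod 11).

1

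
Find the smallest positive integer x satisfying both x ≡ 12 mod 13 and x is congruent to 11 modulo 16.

155

Since 16·9 ≡ 1 (mod 13), take x = 11 + 16·((12−11)·9 mod 13) = 11 + 16·9 = 155.
Check: 155 mod 13 = 12, 155 mod 16 = 11.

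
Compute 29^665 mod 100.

49

Square-and-reduce mod 100: 29^1≡29, 29^2≡41, 29^4≡81, 29^8≡61, 29^16≡21, 29^32≡41, 29^64≡81, 29^128≡61, 29^256≡21, 29^512≡41.
665 = 1 + 8 + 16 + 128 + 512, so 29^665 ≡ 29·61·21·61·41 ≡ 49 (mod 100).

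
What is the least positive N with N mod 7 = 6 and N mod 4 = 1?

13

x ≡ 1 (mod 4) gives x ∈ {1, 5, 9, 13}.
The first of these with x mod 7 = 6 is 13.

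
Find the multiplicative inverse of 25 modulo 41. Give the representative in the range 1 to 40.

25·23 = 575 = 14·41 + 1, so 25⁻¹ ≡ 23 (mod 41).

23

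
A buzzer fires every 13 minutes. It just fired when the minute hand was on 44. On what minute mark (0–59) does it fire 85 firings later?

9

85·13 = 1105.
1105 = 18·60 + 25, so 1105 mod 60 = 25.
(44 + 25) mod 60 = 9.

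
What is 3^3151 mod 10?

Last digits of 3^n: 3, 9, 7, 1 (period 4).
3151 mod 4 = 3, so the last digit matches 3^3 = 7.

7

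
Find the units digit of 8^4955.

2

Last digits of 8^n: 8, 4, 2, 6 (period 4).
4955 leaves remainder 3 on division by 4, so 8^4955 ends in 2.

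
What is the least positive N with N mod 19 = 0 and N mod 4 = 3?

x ≡ 3 (mod 4) gives x ∈ {3, 7, 11, 15, 19}.
The first of these with x mod 19 = 0 is 19.

19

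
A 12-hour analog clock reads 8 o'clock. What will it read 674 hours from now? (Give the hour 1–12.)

674 mod 12 = 2 (since 56·12 = 672).
8 + 2 → 10 on a 12-hour dial.

10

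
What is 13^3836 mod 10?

Last digits of 3^n: 3, 9, 7, 1 (period 4).
3836 leaves remainder 0 on division by 4, so 13^3836 ends in 1.

1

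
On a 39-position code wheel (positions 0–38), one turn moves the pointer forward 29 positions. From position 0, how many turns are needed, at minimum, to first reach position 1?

39 = 1·29 + 10
29 = 2·10 + 9
10 = 1·9 + 1
9 = 9·1 + 0
Back-substituting gives 29·35 ≡ 1 (mod 39).

35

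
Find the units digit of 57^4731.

Last digits of 7^n: 7, 9, 3, 1 (period 4).
4731 leaves remainder 3 on division by 4, so 57^4731 ends in 3.

3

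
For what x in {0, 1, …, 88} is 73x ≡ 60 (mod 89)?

The inverse of 73 mod 89 is 50 (since 73·50 = 3650 ≡ 1).
So x ≡ 50·60 = 3000 ≡ 63 (mod 89).

63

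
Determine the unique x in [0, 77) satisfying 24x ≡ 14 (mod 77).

24⁻¹ ≡ 61 (mod 77) because 24·61 = 1464 = 19·77 + 1.
So x ≡ 61·14 = 854 ≡ 7 (mod 77).
Check: 24·7 = 168 = 2·77 + 14.

7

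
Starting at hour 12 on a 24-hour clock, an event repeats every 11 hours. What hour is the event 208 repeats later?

20

208·11 = 2288.
Dividing 2288 by 24 gives quotient 95 and remainder 8.
(12 + 8) mod 24 = 20.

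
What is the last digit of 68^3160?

6

The units digit of 68^n cycles with period 4: 8, 4, 2, 6, …
3160 mod 4 = 0, so the last digit matches 8^4 = 6.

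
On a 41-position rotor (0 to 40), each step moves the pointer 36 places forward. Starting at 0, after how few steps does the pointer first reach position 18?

21

36⁻¹ ≡ 8 (mod 41) because 36·8 = 288 = 7·41 + 1.
So x ≡ 8·18 = 144 ≡ 21 (mod 41).
Check: 36·21 = 756 = 18·41 + 18.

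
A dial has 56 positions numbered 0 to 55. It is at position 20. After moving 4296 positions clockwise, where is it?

4296 = 76·56 + 40, so 4296 mod 56 = 40.
(20 + 40) mod 56 = 4.

4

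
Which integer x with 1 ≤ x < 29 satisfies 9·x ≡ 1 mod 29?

13

29 = 3·9 + 2
9 = 4·2 + 1
2 = 2·1 + 0
Back-substituting gives 9·13 ≡ 1 (mod 29).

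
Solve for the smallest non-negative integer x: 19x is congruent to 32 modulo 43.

The inverse of 19 mod 43 is 34 (since 19·34 = 646 ≡ 1).
So x ≡ 34·32 = 1088 ≡ 13 (mod 43).

13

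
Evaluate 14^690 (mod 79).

65

Square-and-reduce mod 79: 14^1≡14, 14^2≡38, 14^4≡22, 14^8≡10, 14^16≡21, 14^32≡46, 14^64≡62, 14^128≡52, 14^256≡18, 14^512≡8.
690 = 2 + 16 + 32 + 128 + 512, so 14^690 ≡ 38·21·46·52·8 ≡ 65 (mod 79).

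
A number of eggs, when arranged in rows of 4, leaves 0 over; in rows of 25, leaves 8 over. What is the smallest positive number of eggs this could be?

x ≡ 0 (mod 4) gives x ∈ {0, 4, 8}.
The first of these with x mod 25 = 8 is 8.

8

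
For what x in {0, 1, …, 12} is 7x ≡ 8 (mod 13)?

The inverse of 7 mod 13 is 2 (since 7·2 = 14 ≡ 1).
Multiplying both sides by 2: x ≡ 2·8 = 16 ≡ 3 (mod 13).
Check: 7·3 = 21 = 1·13 + 8.

3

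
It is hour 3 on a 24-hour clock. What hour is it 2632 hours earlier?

2632 mod 24 = 16 (since 109·24 = 2616).
(3 − 16) mod 24 = 11.

11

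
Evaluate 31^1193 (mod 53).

32

Square-and-reduce mod 53: 31^1≡31, 31^2≡7, 31^4≡49, 31^8≡16, 31^16≡44, 31^32≡28, 31^64≡42, 31^128≡15, 31^256≡13, 31^512≡10, 31^1024≡47.
Since 1193 = 1 + 8 + 32 + 128 + 1024 in binary, 31^1193 ≡ 31·16·28·15·47 ≡ 32 (mod 53).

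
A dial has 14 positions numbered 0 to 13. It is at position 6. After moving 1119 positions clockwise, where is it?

5

1119 − 79·14 = 13, so 1119 ≡ 13 (mod 14).
(6 + 13) mod 14 = 5.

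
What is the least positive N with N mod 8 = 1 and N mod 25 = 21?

Since 25·1 ≡ 1 (mod 8), take x = 21 + 25·((1−21)·1 mod 8) = 21 + 25·4 = 121.
Check: 121 mod 8 = 1, 121 mod 25 = 21.

121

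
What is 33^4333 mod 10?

3

The units digit of 33^n cycles with period 4: 3, 9, 7, 1, …
4333 mod 4 = 1, so the last digit matches 3^1 = 3.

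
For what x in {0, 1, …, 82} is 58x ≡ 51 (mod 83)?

71

58⁻¹ ≡ 73 (mod 83) because 58·73 = 4234 = 51·83 + 1.
So x ≡ 73·51 = 3723 ≡ 71 (mod 83).
Check: 58·71 = 4118 = 49·83 + 51.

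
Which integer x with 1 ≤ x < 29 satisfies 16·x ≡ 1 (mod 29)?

16·20 = 320 = 11·29 + 1, so 16⁻¹ ≡ 20 (mod 29).

20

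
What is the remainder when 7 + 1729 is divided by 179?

1729 − 9·179 = 118, so 1729 ≡ 118 (mod 179).
(7 + 118) mod 179 = 125.

125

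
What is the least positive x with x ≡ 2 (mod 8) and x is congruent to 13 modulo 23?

82

x ≡ 2 (mod 8) gives x ∈ {2, 10, 18, 26, 34, 42, 50, 58, …}.
The first of these with x mod 23 = 13 is 82.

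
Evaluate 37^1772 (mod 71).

37

Square-and-reduce mod 71: 37^1≡37, 37^2≡20, 37^4≡45, 37^8≡37, 37^16≡20, 37^32≡45, 37^64≡37, 37^128≡20, 37^256≡45, 37^512≡37, 37^1024≡20.
1772 = 4 + 8 + 32 + 64 + 128 + 512 + 1024, so 37^1772 ≡ 45·37·45·37·20·37·20 ≡ 37 (mod 71).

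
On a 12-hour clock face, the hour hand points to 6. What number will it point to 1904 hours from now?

2

1904 = 158·12 + 8, so 1904 mod 12 = 8.
6 + 8 → 2 on a 12-hour dial.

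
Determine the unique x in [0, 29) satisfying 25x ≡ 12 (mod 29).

26

25⁻¹ ≡ 7 (mod 29) because 25·7 = 175 = 6·29 + 1.
Multiplying both sides by 7: x ≡ 7·12 = 84 ≡ 26 (mod 29).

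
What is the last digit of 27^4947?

The units digit of 27^n cycles with period 4: 7, 9, 3, 1, …
4947 mod 4 = 3, so the last digit matches 7^3 = 3.

3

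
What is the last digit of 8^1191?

2

Last digits of 8^n: 8, 4, 2, 6 (period 4).
1191 mod 4 = 3, so the last digit matches 8^3 = 2.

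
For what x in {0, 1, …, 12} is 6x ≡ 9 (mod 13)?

8

6⁻¹ ≡ 11 (mod 13) because 6·11 = 66 = 5·13 + 1.
So x ≡ 11·9 = 99 ≡ 8 (mod 13).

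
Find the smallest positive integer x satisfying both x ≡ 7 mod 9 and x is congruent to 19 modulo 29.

x ≡ 7 (mod 9) gives x ∈ {7, 16, 25, 34, 43, 52, 61, 70, …}.
The first of these with x mod 29 = 19 is 106.

106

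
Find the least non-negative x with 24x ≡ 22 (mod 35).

33

24⁻¹ ≡ 19 (mod 35) because 24·19 = 456 = 13·35 + 1.
So x ≡ 19·22 = 418 ≡ 33 (mod 35).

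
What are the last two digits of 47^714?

69

Successive squares of 47 mod 100: 47^1≡47, 47^2≡9, 47^4≡81, 47^8≡61, 47^16≡21, 47^32≡41, 47^64≡81, 47^128≡61, 47^256≡21, 47^512≡41.
Since 714 = 2 + 8 + 64 + 128 + 512 in binary, 47^714 ≡ 9·61·81·61·41 ≡ 69 (mod 100).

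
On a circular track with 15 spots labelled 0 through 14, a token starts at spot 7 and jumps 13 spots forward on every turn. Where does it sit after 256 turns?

5

256·13 = 3328.
3328 − 221·15 = 13, so 3328 ≡ 13 (mod 15).
(7 + 13) mod 15 = 5.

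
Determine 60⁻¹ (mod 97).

97 = 1·60 + 37
60 = 1·37 + 23
37 = 1·23 + 14
23 = 1·14 + 9
14 = 1·9 + 5
9 = 1·5 + 4
5 = 1·4 + 1
4 = 4·1 + 0
Back-substituting gives 60·76 ≡ 1 (mod 97).

76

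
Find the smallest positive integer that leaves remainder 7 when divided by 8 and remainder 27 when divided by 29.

x ≡ 7 (mod 8) gives x ∈ {7, 15, 23, 31, 39, 47, 55, 63, …}.
The first of these with x mod 29 = 27 is 143.

143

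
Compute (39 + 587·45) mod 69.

27

587·45 = 26415.
26415 = 382·69 + 57, so 26415 mod 69 = 57.
(39 + 57) mod 69 = 27.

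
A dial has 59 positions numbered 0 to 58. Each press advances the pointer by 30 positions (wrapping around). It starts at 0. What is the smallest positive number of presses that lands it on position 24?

The inverse of 30 mod 59 is 2 (since 30·2 = 60 ≡ 1).
So x ≡ 2·24 = 48 ≡ 48 (mod 59).

48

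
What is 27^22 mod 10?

Powers of 7 mod 10 repeat with period 4: 7, 9, 3, 1.
22 mod 4 = 2, so the last digit matches 7^2 = 9.

9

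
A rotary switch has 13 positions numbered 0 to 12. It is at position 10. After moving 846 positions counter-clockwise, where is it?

846 = 65·13 + 1, so 846 mod 13 = 1.
(10 − 1) mod 13 = 9.

9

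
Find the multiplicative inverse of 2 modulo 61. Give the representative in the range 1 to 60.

31

61 = 30·2 + 1
2 = 2·1 + 0
Back-substituting gives 2·31 ≡ 1 (mod 61).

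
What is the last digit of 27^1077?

7

Last digits of 7^n: 7, 9, 3, 1 (period 4).
1077 leaves remainder 1 on division by 4, so 27^1077 ends in 7.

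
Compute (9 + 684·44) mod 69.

21

684·44 = 30096.
30096 = 436·69 + 12, so 30096 mod 69 = 12.
(9 + 12) mod 69 = 21.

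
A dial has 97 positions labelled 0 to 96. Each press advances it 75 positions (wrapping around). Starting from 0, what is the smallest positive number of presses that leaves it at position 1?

97 = 1·75 + 22
75 = 3·22 + 9
22 = 2·9 + 4
9 = 2·4 + 1
4 = 4·1 + 0
Back-substituting gives 75·22 ≡ 1 (mod 97).

22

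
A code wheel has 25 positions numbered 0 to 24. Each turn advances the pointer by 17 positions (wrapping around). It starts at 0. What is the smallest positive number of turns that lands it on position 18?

17⁻¹ ≡ 3 (mod 25) because 17·3 = 51 = 2·25 + 1.
Multiplying both sides by 3: x ≡ 3·18 = 54 ≡ 4 (mod 25).
Check: 17·4 = 68 = 2·25 + 18.

4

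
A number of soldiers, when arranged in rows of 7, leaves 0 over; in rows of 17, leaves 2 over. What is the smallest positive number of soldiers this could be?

x ≡ 0 (mod 7) gives x ∈ {0, 7, 14, 21, 28, 35, 42, 49, …}.
The first of these with x mod 17 = 2 is 70.

70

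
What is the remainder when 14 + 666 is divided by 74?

14

666 − 9·74 = 0, so 666 ≡ 0 (mod 74).
(14 + 0) mod 74 = 14.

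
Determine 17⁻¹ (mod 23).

17·19 = 323 = 14·23 + 1, so 17⁻¹ ≡ 19 (mod 23).

19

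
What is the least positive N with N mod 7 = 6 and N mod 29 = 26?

55

x ≡ 6 (mod 7) gives x ∈ {6, 13, 20, 27, 34, 41, 48, 55}.
The first of these with x mod 29 = 26 is 55.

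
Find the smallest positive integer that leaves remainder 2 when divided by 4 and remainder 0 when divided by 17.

34

x ≡ 2 (mod 4) gives x ∈ {2, 6, 10, 14, 18, 22, 26, 30, …}.
The first of these with x mod 17 = 0 is 34.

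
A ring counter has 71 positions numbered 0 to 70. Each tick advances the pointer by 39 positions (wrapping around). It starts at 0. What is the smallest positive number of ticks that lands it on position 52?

The inverse of 39 mod 71 is 51 (since 39·51 = 1989 ≡ 1).
Multiplying both sides by 51: x ≡ 51·52 = 2652 ≡ 25 (mod 71).
Check: 39·25 = 975 = 13·71 + 52.

25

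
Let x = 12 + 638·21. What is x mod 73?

51

638·21 = 13398.
13398 mod 73 = 39 (since 183·73 = 13359).
(12 + 39) mod 73 = 51.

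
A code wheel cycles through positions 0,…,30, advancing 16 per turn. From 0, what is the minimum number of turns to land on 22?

13

16⁻¹ ≡ 2 (mod 31) because 16·2 = 32 = 1·31 + 1.
So x ≡ 2·22 = 44 ≡ 13 (mod 31).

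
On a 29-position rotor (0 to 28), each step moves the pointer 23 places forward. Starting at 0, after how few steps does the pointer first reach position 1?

24

23⁻¹ ≡ 24 (mod 29) because 23·24 = 552 = 19·29 + 1.
Multiplying both sides by 24: x ≡ 24·1 = 24 ≡ 24 (mod 29).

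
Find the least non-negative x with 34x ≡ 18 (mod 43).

The inverse of 34 mod 43 is 19 (since 34·19 = 646 ≡ 1).
So x ≡ 19·18 = 342 ≡ 41 (mod 43).
Check: 34·41 = 1394 = 32·43 + 18.

41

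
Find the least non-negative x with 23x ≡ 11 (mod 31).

18

23⁻¹ ≡ 27 (mod 31) because 23·27 = 621 = 20·31 + 1.
So x ≡ 27·11 = 297 ≡ 18 (mod 31).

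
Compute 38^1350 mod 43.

Square-and-reduce mod 43: 38^1≡38, 38^2≡25, 38^4≡23, 38^8≡13, 38^16≡40, 38^32≡9, 38^64≡38, 38^128≡25, 38^256≡23, 38^512≡13, 38^1024≡40.
1350 = 2 + 4 + 64 + 256 + 1024, so 38^1350 ≡ 25·23·38·23·40 ≡ 16 (mod 43).

16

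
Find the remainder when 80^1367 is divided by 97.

Successive squares of 80 mod 97: 80^1≡80, 80^2≡95, 80^4≡4, 80^8≡16, 80^16≡62, 80^32≡61, 80^64≡35, 80^128≡61, 80^256≡35, 80^512≡61, 80^1024≡35.
Since 1367 = 1 + 2 + 4 + 16 + 64 + 256 + 1024 in binary, 80^1367 ≡ 80·95·4·62·35·35·35 ≡ 90 (mod 97).

90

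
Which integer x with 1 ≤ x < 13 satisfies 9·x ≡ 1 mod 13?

3

9·3 = 27 = 2·13 + 1, so 9⁻¹ ≡ 3 (mod 13).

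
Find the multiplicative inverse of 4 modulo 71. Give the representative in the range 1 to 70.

71 = 17·4 + 3
4 = 1·3 + 1
3 = 3·1 + 0
Back-substituting gives 4·18 ≡ 1 (mod 71).

18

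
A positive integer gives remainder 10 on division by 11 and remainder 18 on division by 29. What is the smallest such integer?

x ≡ 10 (mod 11) gives x ∈ {10, 21, 32, 43, 54, 65, 76}.
The first of these with x mod 29 = 18 is 76.

76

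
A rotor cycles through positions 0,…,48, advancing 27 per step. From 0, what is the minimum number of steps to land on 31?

The inverse of 27 mod 49 is 20 (since 27·20 = 540 ≡ 1).
So x ≡ 20·31 = 620 ≡ 32 (mod 49).
Check: 27·32 = 864 = 17·49 + 31.

32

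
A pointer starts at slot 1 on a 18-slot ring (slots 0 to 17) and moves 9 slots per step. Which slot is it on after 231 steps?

231·9 = 2079.
2079 = 115·18 + 9, so 2079 mod 18 = 9.
(1 + 9) mod 18 = 10.

10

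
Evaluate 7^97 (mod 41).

30

Square-and-reduce mod 41: 7^1≡7, 7^2≡8, 7^4≡23, 7^8≡37, 7^16≡16, 7^32≡10, 7^64≡18.
Since 97 = 1 + 32 + 64 in binary, 7^97 ≡ 7·10·18 ≡ 30 (mod 41).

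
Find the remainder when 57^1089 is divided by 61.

By repeated squaring mod 61: 57^1≡57, 57^2≡16, 57^4≡12, 57^8≡22, 57^16≡57, 57^32≡16, 57^64≡12, 57^128≡22, 57^256≡57, 57^512≡16, 57^1024≡12.
Since 1089 = 1 + 64 + 1024 in binary, 57^1089 ≡ 57·12·12 ≡ 34 (mod 61).

34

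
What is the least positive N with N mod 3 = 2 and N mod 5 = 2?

2

x ≡ 2 (mod 3) gives x ∈ {2}.
The first of these with x mod 5 = 2 is 2.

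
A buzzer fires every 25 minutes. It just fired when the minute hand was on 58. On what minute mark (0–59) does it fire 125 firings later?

3

125·25 = 3125.
3125 mod 60 = 5 (since 52·60 = 3120).
(58 + 5) mod 60 = 3.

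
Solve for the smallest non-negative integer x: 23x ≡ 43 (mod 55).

The inverse of 23 mod 55 is 12 (since 23·12 = 276 ≡ 1).
So x ≡ 12·43 = 516 ≡ 21 (mod 55).

21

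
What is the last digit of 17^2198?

9

Last digits of 7^n: 7, 9, 3, 1 (period 4).
2198 mod 4 = 2, so the last digit matches 7^2 = 9.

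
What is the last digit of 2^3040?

Powers of 2 mod 10 repeat with period 4: 2, 4, 8, 6.
3040 leaves remainder 0 on division by 4, so 2^3040 ends in 6.

6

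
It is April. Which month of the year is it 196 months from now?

196 mod 12 = 4 (since 16·12 = 192).
April + 4 months → August.

August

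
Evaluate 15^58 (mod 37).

28

By repeated squaring mod 37: 15^1≡15, 15^2≡3, 15^4≡9, 15^8≡7, 15^16≡12, 15^32≡33.
58 = 2 + 8 + 16 + 32, so 15^58 ≡ 3·7·12·33 ≡ 28 (mod 37).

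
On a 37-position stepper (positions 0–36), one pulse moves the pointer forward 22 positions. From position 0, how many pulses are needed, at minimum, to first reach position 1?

32

22·32 = 704 = 19·37 + 1, so 22⁻¹ ≡ 32 (mod 37).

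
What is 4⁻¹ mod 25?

25 = 6·4 + 1
4 = 4·1 + 0
Back-substituting gives 4·19 ≡ 1 (mod 25).

19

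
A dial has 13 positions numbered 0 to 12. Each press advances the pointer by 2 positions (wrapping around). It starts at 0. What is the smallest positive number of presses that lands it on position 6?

3

2⁻¹ ≡ 7 (mod 13) because 2·7 = 14 = 1·13 + 1.
Multiplying both sides by 7: x ≡ 7·6 = 42 ≡ 3 (mod 13).
Check: 2·3 = 6 = 0·13 + 6.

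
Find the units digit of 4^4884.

Last digits of 4^n: 4, 6 (period 2).
4884 mod 2 = 0, so the last digit matches 4^2 = 6.

6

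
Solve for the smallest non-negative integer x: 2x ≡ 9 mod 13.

The inverse of 2 mod 13 is 7 (since 2·7 = 14 ≡ 1).
So x ≡ 7·9 = 63 ≡ 11 (mod 13).
Check: 2·11 = 22 = 1·13 + 9.

11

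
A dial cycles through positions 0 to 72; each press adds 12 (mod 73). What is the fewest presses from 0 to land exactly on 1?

73 = 6·12 + 1
12 = 12·1 + 0
Back-substituting gives 12·67 ≡ 1 (mod 73).

67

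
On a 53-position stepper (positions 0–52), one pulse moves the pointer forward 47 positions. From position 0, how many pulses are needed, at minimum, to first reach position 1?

44

53 = 1·47 + 6
47 = 7·6 + 5
6 = 1·5 + 1
5 = 5·1 + 0
Back-substituting gives 47·44 ≡ 1 (mod 53).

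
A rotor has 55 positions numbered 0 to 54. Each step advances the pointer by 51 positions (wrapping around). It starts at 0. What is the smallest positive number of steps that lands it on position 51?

The inverse of 51 mod 55 is 41 (since 51·41 = 2091 ≡ 1).
So x ≡ 41·51 = 2091 ≡ 1 (mod 55).
Check: 51·1 = 51 = 0·55 + 51.

1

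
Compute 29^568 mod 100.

61

Square-and-reduce mod 100: 29^1≡29, 29^2≡41, 29^4≡81, 29^8≡61, 29^16≡21, 29^32≡41, 29^64≡81, 29^128≡61, 29^256≡21, 29^512≡41.
Since 568 = 8 + 16 + 32 + 512 in binary, 29^568 ≡ 61·21·41·41 ≡ 61 (mod 100).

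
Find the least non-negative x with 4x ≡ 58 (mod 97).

63

4⁻¹ ≡ 73 (mod 97) because 4·73 = 292 = 3·97 + 1.
So x ≡ 73·58 = 4234 ≡ 63 (mod 97).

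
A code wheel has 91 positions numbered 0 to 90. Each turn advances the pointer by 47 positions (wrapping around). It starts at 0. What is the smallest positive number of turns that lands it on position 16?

41

The inverse of 47 mod 91 is 31 (since 47·31 = 1457 ≡ 1).
Multiplying both sides by 31: x ≡ 31·16 = 496 ≡ 41 (mod 91).
Check: 47·41 = 1927 = 21·91 + 16.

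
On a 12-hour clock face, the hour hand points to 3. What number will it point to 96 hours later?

3

96 = 8·12 + 0, so 96 mod 12 = 0.
3 + 0 → 3 on a 12-hour dial.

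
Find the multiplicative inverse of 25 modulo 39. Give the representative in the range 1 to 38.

25·25 = 625 = 16·39 + 1, so 25⁻¹ ≡ 25 (mod 39).

25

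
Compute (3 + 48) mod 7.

48 mod 7 = 6 (since 6·7 = 42).
(3 + 6) mod 7 = 2.

2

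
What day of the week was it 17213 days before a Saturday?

Saturday

17213 mod 7 = 0 (since 2459·7 = 17213).
Saturday − 0 days → Saturday.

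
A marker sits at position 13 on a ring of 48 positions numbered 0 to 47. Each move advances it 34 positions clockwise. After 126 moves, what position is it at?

126·34 = 4284.
4284 mod 48 = 12 (since 89·48 = 4272).
(13 + 12) mod 48 = 25.

25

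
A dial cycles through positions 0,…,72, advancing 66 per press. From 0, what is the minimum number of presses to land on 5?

66⁻¹ ≡ 52 (mod 73) because 66·52 = 3432 = 47·73 + 1.
Multiplying both sides by 52: x ≡ 52·5 = 260 ≡ 41 (mod 73).

41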